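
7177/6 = 1196 + 1/6 = 1196.17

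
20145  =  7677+12468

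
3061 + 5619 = 8680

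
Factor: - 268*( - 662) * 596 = 2^5*67^1 * 149^1*331^1 = 105739936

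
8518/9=946 + 4/9 =946.44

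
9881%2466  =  17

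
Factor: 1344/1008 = 4/3= 2^2*3^( - 1) 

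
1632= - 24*( - 68) 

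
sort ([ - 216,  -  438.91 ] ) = [ - 438.91, -216 ]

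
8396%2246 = 1658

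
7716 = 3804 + 3912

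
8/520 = 1/65= 0.02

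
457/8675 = 457/8675 = 0.05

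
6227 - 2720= 3507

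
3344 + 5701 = 9045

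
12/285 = 4/95 = 0.04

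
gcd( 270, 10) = 10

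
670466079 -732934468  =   - 62468389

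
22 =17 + 5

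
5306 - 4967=339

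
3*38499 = 115497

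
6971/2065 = 6971/2065 = 3.38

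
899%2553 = 899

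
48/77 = 48/77  =  0.62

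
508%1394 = 508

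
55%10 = 5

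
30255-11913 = 18342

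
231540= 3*77180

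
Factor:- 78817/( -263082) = 2^( - 1) * 3^ ( - 1) *163^ (  -  1) * 293^1 = 293/978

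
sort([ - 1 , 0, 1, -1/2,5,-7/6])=[ - 7/6 , - 1 , - 1/2, 0, 1, 5]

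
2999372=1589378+1409994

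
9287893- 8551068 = 736825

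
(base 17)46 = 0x4a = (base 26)2M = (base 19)3h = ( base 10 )74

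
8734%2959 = 2816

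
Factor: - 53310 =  - 2^1*3^1*5^1* 1777^1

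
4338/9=482=482.00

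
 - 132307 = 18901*( - 7)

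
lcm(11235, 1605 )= 11235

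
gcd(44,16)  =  4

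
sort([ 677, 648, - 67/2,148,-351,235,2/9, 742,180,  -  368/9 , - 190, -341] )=[ - 351, - 341, - 190, -368/9,-67/2, 2/9,148,180,235,648, 677,742]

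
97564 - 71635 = 25929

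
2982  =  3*994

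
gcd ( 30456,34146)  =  18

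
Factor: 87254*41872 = 3653499488 = 2^5* 2617^1 * 43627^1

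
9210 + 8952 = 18162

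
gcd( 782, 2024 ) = 46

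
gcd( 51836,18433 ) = 1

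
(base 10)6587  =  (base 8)14673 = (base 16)19BB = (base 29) 7o4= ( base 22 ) DD9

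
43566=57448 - 13882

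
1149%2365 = 1149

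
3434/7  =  3434/7 = 490.57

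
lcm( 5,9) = 45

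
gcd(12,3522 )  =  6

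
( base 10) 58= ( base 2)111010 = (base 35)1N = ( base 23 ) 2c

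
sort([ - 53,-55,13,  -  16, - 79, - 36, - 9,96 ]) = [ - 79, - 55,-53, - 36, - 16,-9 , 13,96] 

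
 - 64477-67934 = - 132411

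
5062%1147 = 474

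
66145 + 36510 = 102655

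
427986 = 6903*62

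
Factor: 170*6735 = 2^1*3^1*5^2*17^1*449^1 = 1144950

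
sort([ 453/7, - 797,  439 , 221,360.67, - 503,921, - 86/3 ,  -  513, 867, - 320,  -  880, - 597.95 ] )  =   [ - 880, - 797,-597.95, - 513, - 503, - 320, - 86/3,453/7,221,360.67,  439,867, 921 ] 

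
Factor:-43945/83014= -2^( - 1)*5^1*11^1 * 17^1 * 47^1*41507^( - 1)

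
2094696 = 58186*36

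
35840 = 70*512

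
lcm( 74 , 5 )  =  370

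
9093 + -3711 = 5382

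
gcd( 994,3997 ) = 7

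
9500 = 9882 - 382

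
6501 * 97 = 630597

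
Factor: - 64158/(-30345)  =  2^1*5^( - 1)*7^ ( - 1)*37^1 = 74/35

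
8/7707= 8/7707 = 0.00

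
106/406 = 53/203= 0.26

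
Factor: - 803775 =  - 3^1*5^2*7^1*1531^1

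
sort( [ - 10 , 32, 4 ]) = [ - 10, 4,32]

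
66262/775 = 66262/775 = 85.50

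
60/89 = 60/89= 0.67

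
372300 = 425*876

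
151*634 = 95734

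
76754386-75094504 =1659882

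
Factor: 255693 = 3^1* 29^1*2939^1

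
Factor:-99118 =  - 2^1*49559^1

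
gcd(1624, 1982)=2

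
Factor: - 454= - 2^1*227^1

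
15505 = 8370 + 7135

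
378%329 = 49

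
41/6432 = 41/6432=0.01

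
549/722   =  549/722 = 0.76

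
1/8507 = 1/8507 = 0.00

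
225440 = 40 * 5636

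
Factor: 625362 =2^1*3^1 * 17^1*6131^1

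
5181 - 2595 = 2586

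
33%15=3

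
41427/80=41427/80 = 517.84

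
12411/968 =12411/968=12.82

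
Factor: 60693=3^1*20231^1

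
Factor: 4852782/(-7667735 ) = - 2^1*3^2*5^(  -  1)*11^1*19^( - 1 )*24509^1*80713^ ( - 1)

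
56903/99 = 574+ 7/9 = 574.78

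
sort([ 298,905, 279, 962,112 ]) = [112, 279, 298, 905, 962 ] 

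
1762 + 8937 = 10699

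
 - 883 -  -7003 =6120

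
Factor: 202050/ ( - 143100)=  - 449/318 = -  2^(- 1) * 3^ ( - 1) * 53^( - 1) *449^1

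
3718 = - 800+4518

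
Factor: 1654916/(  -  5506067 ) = -2^2*7^( - 1)*17^1*19^( - 1)*24337^1*41399^(  -  1)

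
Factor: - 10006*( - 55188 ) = 552211128 = 2^3*3^3*7^1*73^1*5003^1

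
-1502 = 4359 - 5861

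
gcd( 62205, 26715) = 195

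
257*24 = 6168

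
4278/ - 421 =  - 11 + 353/421 = - 10.16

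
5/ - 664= - 5/664 =-0.01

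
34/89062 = 17/44531 = 0.00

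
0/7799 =0 = 0.00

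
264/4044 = 22/337  =  0.07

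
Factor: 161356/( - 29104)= - 377/68  =  - 2^(-2)*13^1*17^( - 1)*29^1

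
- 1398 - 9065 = -10463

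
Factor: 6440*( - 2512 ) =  - 2^7 * 5^1 * 7^1 * 23^1*157^1 =- 16177280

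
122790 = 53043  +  69747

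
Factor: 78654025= 5^2*3146161^1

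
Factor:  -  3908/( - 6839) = 4/7 = 2^2*7^( - 1 ) 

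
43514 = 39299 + 4215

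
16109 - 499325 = - 483216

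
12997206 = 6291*2066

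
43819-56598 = -12779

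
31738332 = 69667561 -37929229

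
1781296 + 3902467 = 5683763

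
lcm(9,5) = 45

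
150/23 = 6 + 12/23 = 6.52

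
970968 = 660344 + 310624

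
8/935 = 8/935 = 0.01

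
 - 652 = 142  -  794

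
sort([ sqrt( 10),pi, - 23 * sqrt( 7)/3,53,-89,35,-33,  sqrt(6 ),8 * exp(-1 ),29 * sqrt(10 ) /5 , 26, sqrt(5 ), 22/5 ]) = [- 89, - 33,  -  23  *sqrt ( 7) /3,sqrt(5),sqrt ( 6 ), 8 * exp( - 1), pi,sqrt(10),  22/5,29 * sqrt( 10 ) /5, 26,35, 53 ] 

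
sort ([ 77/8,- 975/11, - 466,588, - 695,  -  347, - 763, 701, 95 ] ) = [ - 763, - 695, - 466, - 347, - 975/11, 77/8,95,588,701]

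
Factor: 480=2^5*3^1*5^1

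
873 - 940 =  - 67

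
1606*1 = 1606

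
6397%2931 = 535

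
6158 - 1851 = 4307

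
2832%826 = 354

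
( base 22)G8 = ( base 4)11220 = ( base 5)2420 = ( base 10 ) 360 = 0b101101000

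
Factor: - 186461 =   -  11^2*23^1*67^1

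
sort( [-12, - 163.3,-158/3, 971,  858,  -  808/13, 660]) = [  -  163.3 ,-808/13,-158/3, - 12 , 660,858,971]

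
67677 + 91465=159142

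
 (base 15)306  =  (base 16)2A9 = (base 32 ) l9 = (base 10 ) 681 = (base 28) O9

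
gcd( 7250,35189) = 1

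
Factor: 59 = 59^1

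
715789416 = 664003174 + 51786242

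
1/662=1/662 = 0.00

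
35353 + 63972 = 99325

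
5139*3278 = 16845642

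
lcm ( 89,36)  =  3204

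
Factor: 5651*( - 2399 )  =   - 13556749 = -  2399^1 *5651^1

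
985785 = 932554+53231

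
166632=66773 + 99859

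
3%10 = 3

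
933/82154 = 933/82154 = 0.01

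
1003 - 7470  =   - 6467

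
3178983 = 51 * 62333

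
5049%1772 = 1505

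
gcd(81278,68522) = 2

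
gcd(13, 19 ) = 1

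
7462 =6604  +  858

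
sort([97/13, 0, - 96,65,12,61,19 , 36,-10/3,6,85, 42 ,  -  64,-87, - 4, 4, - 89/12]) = [ - 96, - 87,-64,  -  89/12, - 4,-10/3,  0, 4 , 6, 97/13, 12,  19,36,42, 61,65,85]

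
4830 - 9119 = - 4289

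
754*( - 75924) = -57246696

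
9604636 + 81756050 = 91360686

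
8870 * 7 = 62090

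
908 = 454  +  454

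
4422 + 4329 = 8751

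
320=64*5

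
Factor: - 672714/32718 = -843/41 =- 3^1*41^ (-1 ) * 281^1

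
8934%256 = 230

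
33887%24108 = 9779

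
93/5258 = 93/5258 = 0.02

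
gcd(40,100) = 20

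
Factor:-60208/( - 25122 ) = 2^3*3^( - 1)*71^1*79^(-1 ) = 568/237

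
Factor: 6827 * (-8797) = -19^1 * 463^1*6827^1 = - 60057119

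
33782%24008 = 9774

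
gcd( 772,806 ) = 2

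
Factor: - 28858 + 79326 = 50468 = 2^2*11^1*31^1*37^1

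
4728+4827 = 9555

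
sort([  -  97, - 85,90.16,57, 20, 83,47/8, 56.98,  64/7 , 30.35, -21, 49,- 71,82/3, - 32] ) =[-97, - 85, - 71, -32, - 21,47/8,64/7, 20,82/3,30.35,49,56.98,57,83,90.16]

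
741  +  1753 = 2494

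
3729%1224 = 57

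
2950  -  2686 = 264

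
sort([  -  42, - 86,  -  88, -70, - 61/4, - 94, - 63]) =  [  -  94,- 88, - 86, - 70, - 63,-42,-61/4] 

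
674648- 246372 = 428276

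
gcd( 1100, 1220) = 20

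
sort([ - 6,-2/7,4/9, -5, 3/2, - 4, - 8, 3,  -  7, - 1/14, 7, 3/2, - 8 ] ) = [ - 8, - 8, - 7,-6 ,  -  5,  -  4 , - 2/7, - 1/14, 4/9,3/2 , 3/2, 3, 7 ]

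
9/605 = 9/605 = 0.01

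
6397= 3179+3218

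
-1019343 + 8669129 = 7649786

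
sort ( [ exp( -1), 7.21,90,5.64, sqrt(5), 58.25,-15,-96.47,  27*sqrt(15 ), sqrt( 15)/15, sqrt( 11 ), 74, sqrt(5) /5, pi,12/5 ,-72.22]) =[ - 96.47,-72.22, -15, sqrt( 15) /15,exp ( - 1 ), sqrt (5)/5, sqrt( 5), 12/5,pi , sqrt(11), 5.64,7.21 , 58.25, 74,90,  27*sqrt ( 15)] 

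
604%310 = 294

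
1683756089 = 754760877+928995212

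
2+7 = 9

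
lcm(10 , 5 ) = 10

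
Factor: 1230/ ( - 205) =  - 2^1*3^1=- 6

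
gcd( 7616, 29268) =4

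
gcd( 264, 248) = 8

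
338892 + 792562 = 1131454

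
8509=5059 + 3450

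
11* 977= 10747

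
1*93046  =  93046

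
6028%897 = 646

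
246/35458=123/17729 = 0.01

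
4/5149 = 4/5149 = 0.00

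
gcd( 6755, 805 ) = 35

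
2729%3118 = 2729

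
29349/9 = 3261= 3261.00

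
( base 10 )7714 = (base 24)D9A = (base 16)1e22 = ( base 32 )7h2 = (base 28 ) 9NE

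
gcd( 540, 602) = 2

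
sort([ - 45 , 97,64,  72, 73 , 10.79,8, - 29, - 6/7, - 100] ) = [-100, - 45,-29, - 6/7,  8, 10.79,64, 72, 73, 97 ]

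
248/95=2 + 58/95 = 2.61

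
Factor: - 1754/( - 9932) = 877/4966 = 2^(- 1 )  *  13^(-1) *191^( - 1)*877^1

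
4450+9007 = 13457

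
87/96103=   87/96103 = 0.00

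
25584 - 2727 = 22857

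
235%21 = 4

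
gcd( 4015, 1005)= 5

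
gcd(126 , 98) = 14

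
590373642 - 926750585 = -336376943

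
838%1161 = 838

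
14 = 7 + 7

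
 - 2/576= - 1/288 = - 0.00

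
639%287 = 65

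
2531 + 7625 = 10156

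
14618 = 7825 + 6793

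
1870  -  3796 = -1926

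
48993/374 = 48993/374 = 131.00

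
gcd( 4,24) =4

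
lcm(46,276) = 276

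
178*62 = 11036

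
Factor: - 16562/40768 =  - 13/32= -2^(  -  5)*13^1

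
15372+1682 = 17054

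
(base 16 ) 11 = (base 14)13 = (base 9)18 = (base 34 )h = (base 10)17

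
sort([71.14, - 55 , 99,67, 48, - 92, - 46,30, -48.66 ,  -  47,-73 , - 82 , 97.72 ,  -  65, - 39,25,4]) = [  -  92, - 82,-73,-65 , - 55, - 48.66 , - 47 , - 46, - 39,4 , 25,30,48 , 67, 71.14, 97.72,99]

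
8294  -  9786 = - 1492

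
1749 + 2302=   4051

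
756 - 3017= - 2261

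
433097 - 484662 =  - 51565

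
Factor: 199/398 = 2^ ( - 1) = 1/2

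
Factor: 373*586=218578=2^1*293^1*373^1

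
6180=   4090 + 2090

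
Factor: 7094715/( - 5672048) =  - 2^( - 4 )*3^1*5^1*71^ ( - 1 )*239^1*1979^1*4993^ ( - 1) 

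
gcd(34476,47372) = 52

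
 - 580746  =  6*(- 96791)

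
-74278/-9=8253 + 1/9 = 8253.11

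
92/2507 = 4/109  =  0.04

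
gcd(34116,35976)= 12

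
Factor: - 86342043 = - 3^1*28780681^1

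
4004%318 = 188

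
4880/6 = 813 + 1/3 =813.33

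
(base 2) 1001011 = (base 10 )75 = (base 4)1023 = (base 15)50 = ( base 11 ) 69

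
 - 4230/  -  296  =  14+ 43/148 = 14.29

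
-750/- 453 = 1 + 99/151 =1.66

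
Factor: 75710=2^1*5^1*67^1*113^1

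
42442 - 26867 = 15575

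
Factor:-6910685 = -5^1*239^1*5783^1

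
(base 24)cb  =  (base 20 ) EJ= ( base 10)299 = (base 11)252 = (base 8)453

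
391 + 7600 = 7991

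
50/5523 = 50/5523 = 0.01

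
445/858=445/858 = 0.52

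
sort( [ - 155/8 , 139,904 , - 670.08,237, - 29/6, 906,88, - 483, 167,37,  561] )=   [ -670.08, - 483, - 155/8,-29/6, 37 , 88,139, 167,237 , 561, 904,  906]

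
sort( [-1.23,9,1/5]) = [-1.23,1/5,9 ]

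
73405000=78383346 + - 4978346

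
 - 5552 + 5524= - 28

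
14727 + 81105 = 95832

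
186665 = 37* 5045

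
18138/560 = 9069/280=32.39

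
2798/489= 2798/489 = 5.72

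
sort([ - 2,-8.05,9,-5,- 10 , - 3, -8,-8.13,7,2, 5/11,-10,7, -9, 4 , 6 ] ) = [-10,-10, - 9,- 8.13, - 8.05, - 8, - 5,-3, -2 , 5/11 , 2, 4, 6,7, 7,  9 ] 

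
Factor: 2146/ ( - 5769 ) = -2^1*3^( - 2 )*29^1*37^1 * 641^( - 1 )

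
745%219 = 88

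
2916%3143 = 2916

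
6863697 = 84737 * 81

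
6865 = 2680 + 4185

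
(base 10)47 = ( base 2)101111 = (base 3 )1202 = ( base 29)1i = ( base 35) 1c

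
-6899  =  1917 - 8816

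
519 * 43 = 22317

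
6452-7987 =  - 1535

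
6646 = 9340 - 2694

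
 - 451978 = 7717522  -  8169500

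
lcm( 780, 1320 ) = 17160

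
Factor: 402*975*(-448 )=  - 2^7*3^2*5^2*7^1 * 13^1*67^1 =- 175593600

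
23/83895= 23/83895 = 0.00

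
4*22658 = 90632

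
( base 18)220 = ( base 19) 1H0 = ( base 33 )KO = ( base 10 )684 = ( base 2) 1010101100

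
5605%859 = 451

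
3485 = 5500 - 2015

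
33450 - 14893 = 18557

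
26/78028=13/39014= 0.00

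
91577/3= 30525  +  2/3  =  30525.67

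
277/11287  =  277/11287  =  0.02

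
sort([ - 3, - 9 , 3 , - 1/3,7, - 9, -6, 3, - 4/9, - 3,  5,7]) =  [ - 9, - 9, - 6, - 3, - 3,-4/9,-1/3,  3 , 3,5,7,7]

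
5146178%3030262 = 2115916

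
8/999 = 8/999  =  0.01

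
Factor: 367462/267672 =313/228  =  2^( - 2)*3^( - 1) * 19^( -1) * 313^1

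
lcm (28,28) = 28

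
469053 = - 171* ( - 2743) 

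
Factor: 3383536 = 2^4 * 13^1*16267^1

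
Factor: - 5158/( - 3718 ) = 2579/1859 = 11^( - 1)*13^( - 2 )*2579^1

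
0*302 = 0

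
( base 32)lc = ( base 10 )684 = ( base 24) 14C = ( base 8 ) 1254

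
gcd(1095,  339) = 3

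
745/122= 745/122 = 6.11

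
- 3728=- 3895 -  - 167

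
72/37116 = 2/1031 = 0.00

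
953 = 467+486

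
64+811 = 875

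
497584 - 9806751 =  - 9309167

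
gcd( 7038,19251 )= 207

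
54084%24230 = 5624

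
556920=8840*63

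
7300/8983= 7300/8983 = 0.81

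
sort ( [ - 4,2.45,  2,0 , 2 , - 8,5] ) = [ - 8, - 4,  0,2, 2,2.45, 5 ]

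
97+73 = 170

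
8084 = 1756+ 6328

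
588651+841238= 1429889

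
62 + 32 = 94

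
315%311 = 4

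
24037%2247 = 1567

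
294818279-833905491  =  -539087212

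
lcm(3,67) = 201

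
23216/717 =32 + 272/717 = 32.38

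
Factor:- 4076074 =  - 2^1 *59^1 * 34543^1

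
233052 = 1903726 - 1670674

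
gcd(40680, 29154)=678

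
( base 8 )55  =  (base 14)33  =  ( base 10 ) 45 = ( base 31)1e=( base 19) 27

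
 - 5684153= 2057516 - 7741669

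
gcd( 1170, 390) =390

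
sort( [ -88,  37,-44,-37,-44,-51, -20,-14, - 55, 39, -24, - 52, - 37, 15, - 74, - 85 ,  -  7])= [  -  88,- 85, -74 ,  -  55, - 52, - 51,- 44, - 44,-37,  -  37,-24,-20,-14,-7, 15,37 , 39]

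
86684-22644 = 64040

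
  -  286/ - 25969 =286/25969= 0.01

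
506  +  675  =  1181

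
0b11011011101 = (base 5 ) 24012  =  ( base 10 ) 1757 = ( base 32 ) 1MT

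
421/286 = 1+135/286 = 1.47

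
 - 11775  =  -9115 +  - 2660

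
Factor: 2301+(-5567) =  - 3266 = -2^1*23^1*71^1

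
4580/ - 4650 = -1+7/465 = -0.98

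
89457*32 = 2862624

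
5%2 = 1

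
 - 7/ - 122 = 7/122 =0.06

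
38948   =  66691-27743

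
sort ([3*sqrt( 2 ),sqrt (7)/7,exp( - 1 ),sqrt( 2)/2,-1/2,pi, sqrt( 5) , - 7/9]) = [-7/9,-1/2,exp( - 1),sqrt( 7)/7,sqrt( 2)/2,sqrt( 5), pi, 3 * sqrt( 2) ] 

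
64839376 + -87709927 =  - 22870551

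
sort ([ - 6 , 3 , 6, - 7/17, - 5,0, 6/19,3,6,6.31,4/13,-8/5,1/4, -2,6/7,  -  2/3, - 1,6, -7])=[-7,-6,-5, - 2, - 8/5,-1, - 2/3, - 7/17,0, 1/4,4/13,6/19,6/7,  3,3, 6,6, 6,6.31 ]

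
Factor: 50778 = 2^1*3^2 * 7^1 * 13^1*31^1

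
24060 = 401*60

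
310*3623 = 1123130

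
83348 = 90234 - 6886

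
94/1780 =47/890   =  0.05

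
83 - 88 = - 5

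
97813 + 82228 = 180041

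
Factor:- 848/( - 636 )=2^2 * 3^(-1)=4/3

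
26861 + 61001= 87862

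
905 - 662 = 243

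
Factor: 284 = 2^2*71^1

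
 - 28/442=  - 14/221 = - 0.06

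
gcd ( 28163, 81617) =1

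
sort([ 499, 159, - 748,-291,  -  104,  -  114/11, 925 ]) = [ - 748, - 291,-104,- 114/11, 159,499,  925]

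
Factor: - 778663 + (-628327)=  - 2^1*5^1*13^1*79^1*137^1 = -1406990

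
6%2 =0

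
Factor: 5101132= 2^2*1275283^1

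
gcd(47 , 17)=1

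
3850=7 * 550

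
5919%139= 81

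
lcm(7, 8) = 56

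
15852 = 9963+5889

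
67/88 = 67/88=0.76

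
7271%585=251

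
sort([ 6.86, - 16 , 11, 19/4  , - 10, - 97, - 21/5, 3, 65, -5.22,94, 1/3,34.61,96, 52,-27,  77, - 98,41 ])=[ - 98, - 97,-27,-16, - 10, - 5.22, - 21/5, 1/3,3,19/4,6.86 , 11, 34.61,41 , 52,65,77,94,96]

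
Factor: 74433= 3^1*43^1*577^1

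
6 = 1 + 5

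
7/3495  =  7/3495 = 0.00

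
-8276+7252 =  - 1024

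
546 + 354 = 900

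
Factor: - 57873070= - 2^1*5^1*251^1*23057^1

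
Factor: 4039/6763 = 7^1*577^1*6763^( - 1)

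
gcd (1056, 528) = 528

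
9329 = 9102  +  227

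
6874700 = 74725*92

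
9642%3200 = 42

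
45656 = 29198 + 16458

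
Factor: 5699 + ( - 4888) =811 =811^1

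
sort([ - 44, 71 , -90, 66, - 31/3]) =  [ - 90, - 44, - 31/3,66, 71 ]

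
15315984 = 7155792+8160192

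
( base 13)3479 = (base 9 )11085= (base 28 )9B3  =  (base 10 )7367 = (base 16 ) 1CC7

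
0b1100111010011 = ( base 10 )6611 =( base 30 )7ab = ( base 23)CBA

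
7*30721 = 215047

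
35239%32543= 2696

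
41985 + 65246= 107231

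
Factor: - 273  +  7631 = 2^1 * 13^1 * 283^1= 7358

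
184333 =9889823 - 9705490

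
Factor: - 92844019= - 92844019^1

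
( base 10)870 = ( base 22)1HC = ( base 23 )1EJ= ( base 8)1546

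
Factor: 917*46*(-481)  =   - 2^1 * 7^1 * 13^1 * 23^1*37^1*131^1 = -20289542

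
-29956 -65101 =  - 95057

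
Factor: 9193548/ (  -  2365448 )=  - 2298387/591362 = - 2^(- 1 )*3^1 *7^1*13^1*17^(-1 )*8419^1 * 17393^( - 1 ) 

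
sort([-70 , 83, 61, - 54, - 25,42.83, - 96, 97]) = [- 96, - 70, - 54 , -25, 42.83, 61,83,97 ]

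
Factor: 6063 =3^1 *43^1*47^1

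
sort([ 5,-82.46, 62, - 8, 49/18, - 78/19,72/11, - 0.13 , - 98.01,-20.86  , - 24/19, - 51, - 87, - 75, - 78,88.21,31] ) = [ - 98.01 ,-87,-82.46,-78, - 75,  -  51, - 20.86, - 8, - 78/19, - 24/19,  -  0.13,49/18,5,72/11,31,62, 88.21]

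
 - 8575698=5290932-13866630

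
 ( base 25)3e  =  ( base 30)2T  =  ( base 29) 32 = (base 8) 131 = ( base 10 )89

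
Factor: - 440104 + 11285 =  - 428819 = -41^1 *10459^1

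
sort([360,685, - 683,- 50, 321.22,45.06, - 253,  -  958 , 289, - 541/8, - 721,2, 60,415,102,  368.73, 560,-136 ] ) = [-958, - 721 ,-683, - 253, - 136, - 541/8, - 50, 2,45.06,60, 102,289,321.22, 360,368.73,415 , 560,685]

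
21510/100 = 215 + 1/10  =  215.10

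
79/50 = 79/50 = 1.58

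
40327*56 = 2258312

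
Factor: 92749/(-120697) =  - 677/881=- 677^1*881^( -1)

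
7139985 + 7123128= 14263113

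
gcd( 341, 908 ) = 1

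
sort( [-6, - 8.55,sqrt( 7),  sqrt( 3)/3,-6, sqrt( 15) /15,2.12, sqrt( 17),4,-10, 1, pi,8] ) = [ - 10, - 8.55, - 6,-6,sqrt (15 ) /15, sqrt( 3) /3, 1, 2.12, sqrt ( 7 ), pi , 4, sqrt( 17) , 8]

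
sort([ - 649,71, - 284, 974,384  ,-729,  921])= [-729, - 649, - 284,71,384, 921,974]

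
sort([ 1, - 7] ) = [ - 7, 1 ] 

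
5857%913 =379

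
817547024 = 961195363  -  143648339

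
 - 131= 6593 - 6724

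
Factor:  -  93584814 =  - 2^1*3^1*149^1*104681^1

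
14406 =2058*7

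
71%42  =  29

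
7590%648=462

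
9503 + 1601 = 11104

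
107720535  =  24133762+83586773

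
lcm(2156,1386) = 19404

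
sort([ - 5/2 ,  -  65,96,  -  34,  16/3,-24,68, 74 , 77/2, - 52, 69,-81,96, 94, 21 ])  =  [ - 81, - 65, - 52, - 34 , - 24, - 5/2,  16/3 , 21,77/2,68,69, 74,  94,  96,  96] 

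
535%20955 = 535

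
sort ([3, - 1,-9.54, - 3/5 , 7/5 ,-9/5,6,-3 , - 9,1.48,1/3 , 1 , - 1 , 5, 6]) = [  -  9.54 , - 9,-3,-9/5, - 1, -1 , - 3/5,1/3 , 1, 7/5, 1.48, 3, 5, 6,6 ]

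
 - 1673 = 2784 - 4457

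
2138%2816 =2138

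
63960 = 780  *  82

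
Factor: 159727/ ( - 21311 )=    - 757/101 = -  101^( - 1 ) * 757^1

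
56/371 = 8/53 = 0.15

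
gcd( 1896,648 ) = 24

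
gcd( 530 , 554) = 2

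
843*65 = 54795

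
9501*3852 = 36597852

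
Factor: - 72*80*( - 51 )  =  2^7*3^3*5^1*17^1 = 293760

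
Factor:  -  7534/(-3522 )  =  3767/1761 = 3^( - 1)*587^( - 1)*3767^1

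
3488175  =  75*46509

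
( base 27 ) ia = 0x1F0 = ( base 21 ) 12d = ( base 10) 496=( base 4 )13300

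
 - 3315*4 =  - 13260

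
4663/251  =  4663/251 = 18.58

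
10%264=10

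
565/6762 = 565/6762  =  0.08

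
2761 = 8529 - 5768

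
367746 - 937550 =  - 569804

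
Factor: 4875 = 3^1*5^3*13^1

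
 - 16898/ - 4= 4224 + 1/2  =  4224.50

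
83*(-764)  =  -63412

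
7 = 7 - 0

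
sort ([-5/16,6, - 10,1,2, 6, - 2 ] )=[ - 10, - 2, - 5/16, 1, 2,6, 6]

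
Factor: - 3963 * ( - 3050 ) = 12087150 = 2^1*3^1 * 5^2*61^1 * 1321^1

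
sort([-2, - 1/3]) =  [ - 2,  -  1/3]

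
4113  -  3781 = 332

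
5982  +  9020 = 15002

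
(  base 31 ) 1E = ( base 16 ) 2d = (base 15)30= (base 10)45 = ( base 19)27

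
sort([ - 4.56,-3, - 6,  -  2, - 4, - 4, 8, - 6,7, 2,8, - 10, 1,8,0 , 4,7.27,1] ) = [ - 10, - 6, - 6, - 4.56, -4, - 4,-3, - 2,0,  1,  1,  2,  4,7,7.27, 8,8,8] 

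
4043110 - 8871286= - 4828176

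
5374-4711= 663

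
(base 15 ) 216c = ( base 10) 7077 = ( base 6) 52433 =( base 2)1101110100101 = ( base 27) 9j3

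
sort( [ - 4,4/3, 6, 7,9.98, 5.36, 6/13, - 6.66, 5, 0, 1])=[-6.66 , - 4, 0,6/13, 1, 4/3, 5,5.36, 6 , 7,9.98 ] 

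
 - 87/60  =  -29/20 =-1.45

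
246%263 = 246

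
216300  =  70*3090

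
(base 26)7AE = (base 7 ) 20411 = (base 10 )5006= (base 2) 1001110001110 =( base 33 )4jn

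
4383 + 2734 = 7117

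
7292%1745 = 312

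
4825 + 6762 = 11587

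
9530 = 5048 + 4482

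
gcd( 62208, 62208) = 62208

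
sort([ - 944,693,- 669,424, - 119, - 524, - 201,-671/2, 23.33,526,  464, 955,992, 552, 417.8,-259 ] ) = [ - 944,-669, - 524,-671/2, - 259, - 201,-119,23.33, 417.8, 424,464,526 , 552,693,955  ,  992 ] 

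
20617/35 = 20617/35 = 589.06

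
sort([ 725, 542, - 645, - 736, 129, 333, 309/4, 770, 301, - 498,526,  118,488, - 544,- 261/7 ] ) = [ -736, - 645, - 544, - 498, - 261/7,309/4 , 118 , 129, 301,333,  488,526,  542,725, 770]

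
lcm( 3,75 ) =75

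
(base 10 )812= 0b1100101100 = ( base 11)679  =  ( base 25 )17c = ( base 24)19k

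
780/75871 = 780/75871=0.01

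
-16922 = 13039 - 29961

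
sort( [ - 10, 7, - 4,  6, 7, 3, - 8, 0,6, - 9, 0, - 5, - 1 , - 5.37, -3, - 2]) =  [ - 10, - 9,-8 , - 5.37, - 5, - 4, - 3 ,-2, - 1, 0, 0, 3 , 6,  6,7, 7]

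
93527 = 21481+72046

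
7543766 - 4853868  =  2689898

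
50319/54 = 931 + 5/6   =  931.83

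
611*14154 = 8648094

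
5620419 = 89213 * 63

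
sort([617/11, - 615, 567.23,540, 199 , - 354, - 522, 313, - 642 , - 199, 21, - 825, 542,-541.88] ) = [ - 825,-642,-615, - 541.88, -522, - 354, - 199, 21, 617/11, 199, 313, 540,542, 567.23]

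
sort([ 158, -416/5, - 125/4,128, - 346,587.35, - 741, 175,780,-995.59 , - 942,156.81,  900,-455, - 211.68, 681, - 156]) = [ - 995.59, - 942,-741, - 455,-346, - 211.68, - 156, - 416/5, - 125/4 , 128, 156.81,158,175,587.35, 681,780 , 900]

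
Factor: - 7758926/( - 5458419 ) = 2^1 *3^( - 2 ) * 7^1*157^( - 1)*3863^( - 1)*554209^1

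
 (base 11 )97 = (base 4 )1222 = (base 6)254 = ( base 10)106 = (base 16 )6A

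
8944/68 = 131 +9/17 = 131.53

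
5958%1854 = 396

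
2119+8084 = 10203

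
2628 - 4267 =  - 1639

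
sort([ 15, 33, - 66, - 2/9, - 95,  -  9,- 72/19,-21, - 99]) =[ -99,-95, - 66, - 21,  -  9, - 72/19,-2/9,15,33]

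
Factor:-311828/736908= - 3^( - 1)*11^1*19^1*373^1*61409^(  -  1 ) = - 77957/184227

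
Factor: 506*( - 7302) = - 2^2 * 3^1 * 11^1*23^1*1217^1 = - 3694812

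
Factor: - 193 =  - 193^1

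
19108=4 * 4777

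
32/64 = 1/2 =0.50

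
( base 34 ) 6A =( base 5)1324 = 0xD6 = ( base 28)7i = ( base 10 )214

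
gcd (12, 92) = 4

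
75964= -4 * ( - 18991 ) 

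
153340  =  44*3485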